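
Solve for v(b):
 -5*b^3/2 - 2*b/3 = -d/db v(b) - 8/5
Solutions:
 v(b) = C1 + 5*b^4/8 + b^2/3 - 8*b/5


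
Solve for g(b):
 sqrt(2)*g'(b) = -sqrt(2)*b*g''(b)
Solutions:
 g(b) = C1 + C2*log(b)


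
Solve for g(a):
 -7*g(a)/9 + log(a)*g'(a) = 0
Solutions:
 g(a) = C1*exp(7*li(a)/9)


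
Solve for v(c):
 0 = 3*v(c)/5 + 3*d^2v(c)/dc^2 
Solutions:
 v(c) = C1*sin(sqrt(5)*c/5) + C2*cos(sqrt(5)*c/5)


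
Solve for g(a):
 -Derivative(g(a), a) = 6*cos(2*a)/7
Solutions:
 g(a) = C1 - 3*sin(2*a)/7


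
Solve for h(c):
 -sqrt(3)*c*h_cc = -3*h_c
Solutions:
 h(c) = C1 + C2*c^(1 + sqrt(3))


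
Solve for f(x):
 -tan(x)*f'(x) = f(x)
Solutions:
 f(x) = C1/sin(x)


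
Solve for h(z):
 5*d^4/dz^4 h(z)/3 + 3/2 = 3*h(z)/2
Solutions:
 h(z) = C1*exp(-10^(3/4)*sqrt(3)*z/10) + C2*exp(10^(3/4)*sqrt(3)*z/10) + C3*sin(10^(3/4)*sqrt(3)*z/10) + C4*cos(10^(3/4)*sqrt(3)*z/10) + 1


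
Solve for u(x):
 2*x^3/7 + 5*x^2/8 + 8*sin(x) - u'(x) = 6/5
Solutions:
 u(x) = C1 + x^4/14 + 5*x^3/24 - 6*x/5 - 8*cos(x)


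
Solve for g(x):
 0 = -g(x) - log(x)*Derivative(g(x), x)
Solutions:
 g(x) = C1*exp(-li(x))


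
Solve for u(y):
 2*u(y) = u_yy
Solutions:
 u(y) = C1*exp(-sqrt(2)*y) + C2*exp(sqrt(2)*y)


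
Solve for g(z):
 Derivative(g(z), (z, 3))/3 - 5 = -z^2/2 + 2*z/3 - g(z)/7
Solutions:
 g(z) = C3*exp(-3^(1/3)*7^(2/3)*z/7) - 7*z^2/2 + 14*z/3 + (C1*sin(3^(5/6)*7^(2/3)*z/14) + C2*cos(3^(5/6)*7^(2/3)*z/14))*exp(3^(1/3)*7^(2/3)*z/14) + 35


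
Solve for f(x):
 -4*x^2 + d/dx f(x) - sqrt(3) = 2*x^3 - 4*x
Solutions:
 f(x) = C1 + x^4/2 + 4*x^3/3 - 2*x^2 + sqrt(3)*x


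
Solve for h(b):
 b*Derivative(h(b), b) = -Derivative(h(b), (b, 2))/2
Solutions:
 h(b) = C1 + C2*erf(b)


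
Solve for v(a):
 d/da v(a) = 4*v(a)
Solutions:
 v(a) = C1*exp(4*a)


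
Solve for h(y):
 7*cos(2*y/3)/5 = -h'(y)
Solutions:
 h(y) = C1 - 21*sin(2*y/3)/10


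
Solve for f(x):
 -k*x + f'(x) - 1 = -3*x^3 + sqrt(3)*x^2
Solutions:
 f(x) = C1 + k*x^2/2 - 3*x^4/4 + sqrt(3)*x^3/3 + x


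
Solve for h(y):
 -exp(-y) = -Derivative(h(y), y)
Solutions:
 h(y) = C1 - exp(-y)


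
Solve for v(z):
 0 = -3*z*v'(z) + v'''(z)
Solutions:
 v(z) = C1 + Integral(C2*airyai(3^(1/3)*z) + C3*airybi(3^(1/3)*z), z)


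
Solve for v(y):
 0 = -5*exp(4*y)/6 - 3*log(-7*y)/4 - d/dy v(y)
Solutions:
 v(y) = C1 - 3*y*log(-y)/4 + 3*y*(1 - log(7))/4 - 5*exp(4*y)/24


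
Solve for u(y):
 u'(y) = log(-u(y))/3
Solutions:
 -li(-u(y)) = C1 + y/3


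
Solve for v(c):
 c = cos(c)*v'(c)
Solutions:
 v(c) = C1 + Integral(c/cos(c), c)


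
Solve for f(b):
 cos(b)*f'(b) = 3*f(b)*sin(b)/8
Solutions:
 f(b) = C1/cos(b)^(3/8)


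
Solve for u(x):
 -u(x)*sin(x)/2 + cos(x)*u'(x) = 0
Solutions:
 u(x) = C1/sqrt(cos(x))


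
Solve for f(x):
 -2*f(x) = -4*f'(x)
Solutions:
 f(x) = C1*exp(x/2)


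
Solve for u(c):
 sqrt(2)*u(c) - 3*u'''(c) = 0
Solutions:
 u(c) = C3*exp(2^(1/6)*3^(2/3)*c/3) + (C1*sin(6^(1/6)*c/2) + C2*cos(6^(1/6)*c/2))*exp(-2^(1/6)*3^(2/3)*c/6)


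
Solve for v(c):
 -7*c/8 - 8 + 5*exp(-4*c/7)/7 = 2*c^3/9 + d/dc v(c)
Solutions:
 v(c) = C1 - c^4/18 - 7*c^2/16 - 8*c - 5*exp(-4*c/7)/4


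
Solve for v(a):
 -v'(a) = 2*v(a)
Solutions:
 v(a) = C1*exp(-2*a)


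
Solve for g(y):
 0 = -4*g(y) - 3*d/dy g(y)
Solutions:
 g(y) = C1*exp(-4*y/3)


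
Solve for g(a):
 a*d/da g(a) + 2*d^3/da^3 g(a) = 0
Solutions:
 g(a) = C1 + Integral(C2*airyai(-2^(2/3)*a/2) + C3*airybi(-2^(2/3)*a/2), a)


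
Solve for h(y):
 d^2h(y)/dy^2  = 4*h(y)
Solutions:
 h(y) = C1*exp(-2*y) + C2*exp(2*y)


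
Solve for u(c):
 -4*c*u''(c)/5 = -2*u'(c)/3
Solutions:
 u(c) = C1 + C2*c^(11/6)


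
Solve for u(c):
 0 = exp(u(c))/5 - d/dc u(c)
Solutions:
 u(c) = log(-1/(C1 + c)) + log(5)


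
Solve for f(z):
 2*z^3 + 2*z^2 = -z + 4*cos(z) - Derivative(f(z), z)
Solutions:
 f(z) = C1 - z^4/2 - 2*z^3/3 - z^2/2 + 4*sin(z)


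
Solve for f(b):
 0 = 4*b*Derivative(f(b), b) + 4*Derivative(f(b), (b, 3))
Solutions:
 f(b) = C1 + Integral(C2*airyai(-b) + C3*airybi(-b), b)


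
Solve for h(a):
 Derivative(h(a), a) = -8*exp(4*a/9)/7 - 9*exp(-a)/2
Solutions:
 h(a) = C1 - 18*exp(4*a/9)/7 + 9*exp(-a)/2


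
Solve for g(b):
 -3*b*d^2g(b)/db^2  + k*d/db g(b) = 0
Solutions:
 g(b) = C1 + b^(re(k)/3 + 1)*(C2*sin(log(b)*Abs(im(k))/3) + C3*cos(log(b)*im(k)/3))


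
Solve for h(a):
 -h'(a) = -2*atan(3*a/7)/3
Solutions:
 h(a) = C1 + 2*a*atan(3*a/7)/3 - 7*log(9*a^2 + 49)/9


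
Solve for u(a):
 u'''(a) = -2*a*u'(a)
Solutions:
 u(a) = C1 + Integral(C2*airyai(-2^(1/3)*a) + C3*airybi(-2^(1/3)*a), a)


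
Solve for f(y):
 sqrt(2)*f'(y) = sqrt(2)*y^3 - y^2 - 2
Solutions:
 f(y) = C1 + y^4/4 - sqrt(2)*y^3/6 - sqrt(2)*y


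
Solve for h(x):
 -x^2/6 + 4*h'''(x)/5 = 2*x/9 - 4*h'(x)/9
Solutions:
 h(x) = C1 + C2*sin(sqrt(5)*x/3) + C3*cos(sqrt(5)*x/3) + x^3/8 + x^2/4 - 27*x/20


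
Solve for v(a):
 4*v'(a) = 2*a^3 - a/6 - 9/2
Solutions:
 v(a) = C1 + a^4/8 - a^2/48 - 9*a/8


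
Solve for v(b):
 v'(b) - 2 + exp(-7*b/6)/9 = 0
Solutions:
 v(b) = C1 + 2*b + 2*exp(-7*b/6)/21


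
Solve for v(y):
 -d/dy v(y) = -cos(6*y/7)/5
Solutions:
 v(y) = C1 + 7*sin(6*y/7)/30


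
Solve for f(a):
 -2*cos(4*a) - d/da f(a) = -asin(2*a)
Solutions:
 f(a) = C1 + a*asin(2*a) + sqrt(1 - 4*a^2)/2 - sin(4*a)/2


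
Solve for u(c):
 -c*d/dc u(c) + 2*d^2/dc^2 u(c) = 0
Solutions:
 u(c) = C1 + C2*erfi(c/2)


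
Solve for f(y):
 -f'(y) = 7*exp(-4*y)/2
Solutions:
 f(y) = C1 + 7*exp(-4*y)/8


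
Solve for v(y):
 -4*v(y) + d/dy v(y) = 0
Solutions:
 v(y) = C1*exp(4*y)


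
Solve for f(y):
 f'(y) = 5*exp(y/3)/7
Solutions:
 f(y) = C1 + 15*exp(y/3)/7


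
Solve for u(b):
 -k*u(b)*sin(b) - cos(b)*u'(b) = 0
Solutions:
 u(b) = C1*exp(k*log(cos(b)))


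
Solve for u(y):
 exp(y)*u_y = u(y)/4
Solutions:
 u(y) = C1*exp(-exp(-y)/4)


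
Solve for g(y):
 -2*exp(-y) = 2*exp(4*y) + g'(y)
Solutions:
 g(y) = C1 - exp(4*y)/2 + 2*exp(-y)


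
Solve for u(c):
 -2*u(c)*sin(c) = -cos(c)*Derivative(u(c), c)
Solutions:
 u(c) = C1/cos(c)^2


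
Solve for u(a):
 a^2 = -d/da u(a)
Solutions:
 u(a) = C1 - a^3/3


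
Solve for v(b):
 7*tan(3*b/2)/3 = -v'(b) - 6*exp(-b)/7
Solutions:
 v(b) = C1 - 7*log(tan(3*b/2)^2 + 1)/9 + 6*exp(-b)/7


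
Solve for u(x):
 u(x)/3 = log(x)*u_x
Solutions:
 u(x) = C1*exp(li(x)/3)


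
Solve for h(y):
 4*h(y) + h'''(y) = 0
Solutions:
 h(y) = C3*exp(-2^(2/3)*y) + (C1*sin(2^(2/3)*sqrt(3)*y/2) + C2*cos(2^(2/3)*sqrt(3)*y/2))*exp(2^(2/3)*y/2)


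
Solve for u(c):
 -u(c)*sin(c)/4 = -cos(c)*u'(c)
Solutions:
 u(c) = C1/cos(c)^(1/4)


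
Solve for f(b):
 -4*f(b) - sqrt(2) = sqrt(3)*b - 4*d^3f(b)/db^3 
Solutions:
 f(b) = C3*exp(b) - sqrt(3)*b/4 + (C1*sin(sqrt(3)*b/2) + C2*cos(sqrt(3)*b/2))*exp(-b/2) - sqrt(2)/4


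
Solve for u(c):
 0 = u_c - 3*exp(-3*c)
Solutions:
 u(c) = C1 - exp(-3*c)


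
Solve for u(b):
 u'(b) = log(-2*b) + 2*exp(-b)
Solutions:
 u(b) = C1 + b*log(-b) + b*(-1 + log(2)) - 2*exp(-b)


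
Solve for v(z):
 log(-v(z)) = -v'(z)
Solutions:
 -li(-v(z)) = C1 - z


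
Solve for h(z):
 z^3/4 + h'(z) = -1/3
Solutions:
 h(z) = C1 - z^4/16 - z/3


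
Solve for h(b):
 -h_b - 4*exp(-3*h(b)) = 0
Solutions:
 h(b) = log(C1 - 12*b)/3
 h(b) = log((-3^(1/3) - 3^(5/6)*I)*(C1 - 4*b)^(1/3)/2)
 h(b) = log((-3^(1/3) + 3^(5/6)*I)*(C1 - 4*b)^(1/3)/2)


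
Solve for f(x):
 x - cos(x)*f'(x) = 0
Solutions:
 f(x) = C1 + Integral(x/cos(x), x)


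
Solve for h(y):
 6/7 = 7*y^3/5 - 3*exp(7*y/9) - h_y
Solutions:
 h(y) = C1 + 7*y^4/20 - 6*y/7 - 27*exp(7*y/9)/7


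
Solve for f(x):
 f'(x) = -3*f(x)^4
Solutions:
 f(x) = (-3^(2/3) - 3*3^(1/6)*I)*(1/(C1 + 3*x))^(1/3)/6
 f(x) = (-3^(2/3) + 3*3^(1/6)*I)*(1/(C1 + 3*x))^(1/3)/6
 f(x) = (1/(C1 + 9*x))^(1/3)


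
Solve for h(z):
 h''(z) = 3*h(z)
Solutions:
 h(z) = C1*exp(-sqrt(3)*z) + C2*exp(sqrt(3)*z)


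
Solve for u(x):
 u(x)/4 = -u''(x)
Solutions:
 u(x) = C1*sin(x/2) + C2*cos(x/2)


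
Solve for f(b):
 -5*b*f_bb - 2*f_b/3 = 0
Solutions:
 f(b) = C1 + C2*b^(13/15)


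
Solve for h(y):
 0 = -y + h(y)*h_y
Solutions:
 h(y) = -sqrt(C1 + y^2)
 h(y) = sqrt(C1 + y^2)


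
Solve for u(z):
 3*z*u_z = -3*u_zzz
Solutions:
 u(z) = C1 + Integral(C2*airyai(-z) + C3*airybi(-z), z)


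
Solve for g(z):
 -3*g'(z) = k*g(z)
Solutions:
 g(z) = C1*exp(-k*z/3)


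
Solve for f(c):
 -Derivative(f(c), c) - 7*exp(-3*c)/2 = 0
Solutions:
 f(c) = C1 + 7*exp(-3*c)/6


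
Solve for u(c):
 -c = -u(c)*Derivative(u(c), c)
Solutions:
 u(c) = -sqrt(C1 + c^2)
 u(c) = sqrt(C1 + c^2)


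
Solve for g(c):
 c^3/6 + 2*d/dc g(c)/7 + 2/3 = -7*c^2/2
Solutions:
 g(c) = C1 - 7*c^4/48 - 49*c^3/12 - 7*c/3


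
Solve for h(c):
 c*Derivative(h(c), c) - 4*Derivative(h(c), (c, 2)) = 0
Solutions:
 h(c) = C1 + C2*erfi(sqrt(2)*c/4)


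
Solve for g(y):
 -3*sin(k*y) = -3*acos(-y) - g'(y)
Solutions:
 g(y) = C1 - 3*y*acos(-y) - 3*sqrt(1 - y^2) + 3*Piecewise((-cos(k*y)/k, Ne(k, 0)), (0, True))


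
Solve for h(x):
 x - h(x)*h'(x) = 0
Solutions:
 h(x) = -sqrt(C1 + x^2)
 h(x) = sqrt(C1 + x^2)


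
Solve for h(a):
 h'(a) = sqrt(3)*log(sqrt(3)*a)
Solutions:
 h(a) = C1 + sqrt(3)*a*log(a) - sqrt(3)*a + sqrt(3)*a*log(3)/2


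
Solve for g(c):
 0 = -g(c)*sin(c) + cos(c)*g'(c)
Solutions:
 g(c) = C1/cos(c)


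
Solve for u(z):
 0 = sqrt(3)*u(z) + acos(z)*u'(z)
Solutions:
 u(z) = C1*exp(-sqrt(3)*Integral(1/acos(z), z))


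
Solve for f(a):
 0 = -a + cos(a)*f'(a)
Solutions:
 f(a) = C1 + Integral(a/cos(a), a)


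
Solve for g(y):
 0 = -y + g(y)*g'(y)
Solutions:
 g(y) = -sqrt(C1 + y^2)
 g(y) = sqrt(C1 + y^2)


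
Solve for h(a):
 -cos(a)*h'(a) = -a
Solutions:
 h(a) = C1 + Integral(a/cos(a), a)


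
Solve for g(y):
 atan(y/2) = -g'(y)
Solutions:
 g(y) = C1 - y*atan(y/2) + log(y^2 + 4)


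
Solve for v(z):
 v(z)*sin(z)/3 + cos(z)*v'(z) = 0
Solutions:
 v(z) = C1*cos(z)^(1/3)


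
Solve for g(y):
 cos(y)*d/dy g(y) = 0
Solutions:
 g(y) = C1


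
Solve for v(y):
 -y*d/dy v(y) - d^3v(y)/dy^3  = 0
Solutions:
 v(y) = C1 + Integral(C2*airyai(-y) + C3*airybi(-y), y)


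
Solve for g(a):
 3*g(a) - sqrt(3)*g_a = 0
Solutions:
 g(a) = C1*exp(sqrt(3)*a)


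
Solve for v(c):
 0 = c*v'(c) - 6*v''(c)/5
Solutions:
 v(c) = C1 + C2*erfi(sqrt(15)*c/6)


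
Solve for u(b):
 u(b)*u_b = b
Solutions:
 u(b) = -sqrt(C1 + b^2)
 u(b) = sqrt(C1 + b^2)


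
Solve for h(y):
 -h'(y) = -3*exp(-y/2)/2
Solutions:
 h(y) = C1 - 3*exp(-y/2)


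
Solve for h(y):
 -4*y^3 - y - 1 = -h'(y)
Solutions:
 h(y) = C1 + y^4 + y^2/2 + y


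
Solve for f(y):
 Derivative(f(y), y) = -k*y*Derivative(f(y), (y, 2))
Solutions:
 f(y) = C1 + y^(((re(k) - 1)*re(k) + im(k)^2)/(re(k)^2 + im(k)^2))*(C2*sin(log(y)*Abs(im(k))/(re(k)^2 + im(k)^2)) + C3*cos(log(y)*im(k)/(re(k)^2 + im(k)^2)))


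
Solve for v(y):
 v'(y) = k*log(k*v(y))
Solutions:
 li(k*v(y))/k = C1 + k*y


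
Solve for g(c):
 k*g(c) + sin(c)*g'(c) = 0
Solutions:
 g(c) = C1*exp(k*(-log(cos(c) - 1) + log(cos(c) + 1))/2)


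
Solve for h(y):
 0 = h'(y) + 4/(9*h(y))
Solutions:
 h(y) = -sqrt(C1 - 8*y)/3
 h(y) = sqrt(C1 - 8*y)/3


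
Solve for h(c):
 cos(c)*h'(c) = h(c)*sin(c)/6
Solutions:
 h(c) = C1/cos(c)^(1/6)


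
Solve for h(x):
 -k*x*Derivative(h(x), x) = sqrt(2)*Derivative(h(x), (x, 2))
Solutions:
 h(x) = Piecewise((-2^(3/4)*sqrt(pi)*C1*erf(2^(1/4)*sqrt(k)*x/2)/(2*sqrt(k)) - C2, (k > 0) | (k < 0)), (-C1*x - C2, True))


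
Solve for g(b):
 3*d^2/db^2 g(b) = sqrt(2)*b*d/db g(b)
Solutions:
 g(b) = C1 + C2*erfi(2^(3/4)*sqrt(3)*b/6)


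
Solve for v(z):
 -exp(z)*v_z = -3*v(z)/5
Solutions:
 v(z) = C1*exp(-3*exp(-z)/5)


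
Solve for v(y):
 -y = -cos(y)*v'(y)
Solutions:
 v(y) = C1 + Integral(y/cos(y), y)


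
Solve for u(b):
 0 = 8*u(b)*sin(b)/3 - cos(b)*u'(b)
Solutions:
 u(b) = C1/cos(b)^(8/3)


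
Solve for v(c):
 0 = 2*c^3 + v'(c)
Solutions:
 v(c) = C1 - c^4/2


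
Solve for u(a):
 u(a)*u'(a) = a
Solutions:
 u(a) = -sqrt(C1 + a^2)
 u(a) = sqrt(C1 + a^2)


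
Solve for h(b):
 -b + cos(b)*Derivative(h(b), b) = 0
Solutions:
 h(b) = C1 + Integral(b/cos(b), b)


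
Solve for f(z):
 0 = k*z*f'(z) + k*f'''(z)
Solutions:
 f(z) = C1 + Integral(C2*airyai(-z) + C3*airybi(-z), z)


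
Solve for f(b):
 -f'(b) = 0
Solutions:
 f(b) = C1


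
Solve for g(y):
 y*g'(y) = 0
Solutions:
 g(y) = C1


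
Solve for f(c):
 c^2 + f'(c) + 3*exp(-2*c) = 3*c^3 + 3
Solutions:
 f(c) = C1 + 3*c^4/4 - c^3/3 + 3*c + 3*exp(-2*c)/2


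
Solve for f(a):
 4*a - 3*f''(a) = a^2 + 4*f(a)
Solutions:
 f(a) = C1*sin(2*sqrt(3)*a/3) + C2*cos(2*sqrt(3)*a/3) - a^2/4 + a + 3/8


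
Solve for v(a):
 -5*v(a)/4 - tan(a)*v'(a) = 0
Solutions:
 v(a) = C1/sin(a)^(5/4)


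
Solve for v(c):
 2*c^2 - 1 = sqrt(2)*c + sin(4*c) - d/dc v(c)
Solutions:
 v(c) = C1 - 2*c^3/3 + sqrt(2)*c^2/2 + c - cos(4*c)/4


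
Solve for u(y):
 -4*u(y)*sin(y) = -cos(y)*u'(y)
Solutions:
 u(y) = C1/cos(y)^4


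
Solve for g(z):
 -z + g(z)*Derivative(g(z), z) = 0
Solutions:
 g(z) = -sqrt(C1 + z^2)
 g(z) = sqrt(C1 + z^2)


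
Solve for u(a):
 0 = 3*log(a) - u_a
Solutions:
 u(a) = C1 + 3*a*log(a) - 3*a


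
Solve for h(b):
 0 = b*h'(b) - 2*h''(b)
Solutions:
 h(b) = C1 + C2*erfi(b/2)


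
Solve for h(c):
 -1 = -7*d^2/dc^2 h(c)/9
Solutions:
 h(c) = C1 + C2*c + 9*c^2/14


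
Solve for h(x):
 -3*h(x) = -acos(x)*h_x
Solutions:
 h(x) = C1*exp(3*Integral(1/acos(x), x))


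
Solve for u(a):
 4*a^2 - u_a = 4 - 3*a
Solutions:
 u(a) = C1 + 4*a^3/3 + 3*a^2/2 - 4*a


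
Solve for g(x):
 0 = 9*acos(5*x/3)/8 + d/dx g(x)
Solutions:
 g(x) = C1 - 9*x*acos(5*x/3)/8 + 9*sqrt(9 - 25*x^2)/40


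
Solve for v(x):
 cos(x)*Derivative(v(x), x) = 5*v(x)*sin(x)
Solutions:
 v(x) = C1/cos(x)^5


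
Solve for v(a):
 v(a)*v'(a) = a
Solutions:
 v(a) = -sqrt(C1 + a^2)
 v(a) = sqrt(C1 + a^2)


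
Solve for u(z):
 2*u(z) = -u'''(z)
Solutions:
 u(z) = C3*exp(-2^(1/3)*z) + (C1*sin(2^(1/3)*sqrt(3)*z/2) + C2*cos(2^(1/3)*sqrt(3)*z/2))*exp(2^(1/3)*z/2)


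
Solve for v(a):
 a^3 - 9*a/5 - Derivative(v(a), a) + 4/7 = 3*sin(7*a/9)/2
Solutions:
 v(a) = C1 + a^4/4 - 9*a^2/10 + 4*a/7 + 27*cos(7*a/9)/14


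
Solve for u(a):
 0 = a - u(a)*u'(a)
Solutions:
 u(a) = -sqrt(C1 + a^2)
 u(a) = sqrt(C1 + a^2)


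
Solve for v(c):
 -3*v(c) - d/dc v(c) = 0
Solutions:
 v(c) = C1*exp(-3*c)


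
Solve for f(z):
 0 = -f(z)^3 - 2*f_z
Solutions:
 f(z) = -sqrt(-1/(C1 - z))
 f(z) = sqrt(-1/(C1 - z))


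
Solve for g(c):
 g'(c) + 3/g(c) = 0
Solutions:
 g(c) = -sqrt(C1 - 6*c)
 g(c) = sqrt(C1 - 6*c)


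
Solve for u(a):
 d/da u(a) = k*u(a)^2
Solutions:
 u(a) = -1/(C1 + a*k)


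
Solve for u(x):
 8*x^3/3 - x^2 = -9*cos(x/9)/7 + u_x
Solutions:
 u(x) = C1 + 2*x^4/3 - x^3/3 + 81*sin(x/9)/7


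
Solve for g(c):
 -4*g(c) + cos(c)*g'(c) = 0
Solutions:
 g(c) = C1*(sin(c)^2 + 2*sin(c) + 1)/(sin(c)^2 - 2*sin(c) + 1)


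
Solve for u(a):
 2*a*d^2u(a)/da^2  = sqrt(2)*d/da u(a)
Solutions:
 u(a) = C1 + C2*a^(sqrt(2)/2 + 1)


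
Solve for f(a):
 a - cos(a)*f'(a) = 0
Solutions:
 f(a) = C1 + Integral(a/cos(a), a)


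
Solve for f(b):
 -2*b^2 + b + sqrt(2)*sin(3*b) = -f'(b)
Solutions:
 f(b) = C1 + 2*b^3/3 - b^2/2 + sqrt(2)*cos(3*b)/3


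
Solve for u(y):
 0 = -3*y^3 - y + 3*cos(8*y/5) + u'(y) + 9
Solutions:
 u(y) = C1 + 3*y^4/4 + y^2/2 - 9*y - 15*sin(8*y/5)/8


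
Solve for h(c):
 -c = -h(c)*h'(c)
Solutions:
 h(c) = -sqrt(C1 + c^2)
 h(c) = sqrt(C1 + c^2)


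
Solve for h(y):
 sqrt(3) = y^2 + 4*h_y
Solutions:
 h(y) = C1 - y^3/12 + sqrt(3)*y/4


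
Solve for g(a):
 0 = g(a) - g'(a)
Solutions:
 g(a) = C1*exp(a)


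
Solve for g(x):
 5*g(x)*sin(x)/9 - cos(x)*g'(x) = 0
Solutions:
 g(x) = C1/cos(x)^(5/9)


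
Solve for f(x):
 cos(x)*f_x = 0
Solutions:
 f(x) = C1


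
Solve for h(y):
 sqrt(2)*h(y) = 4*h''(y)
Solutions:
 h(y) = C1*exp(-2^(1/4)*y/2) + C2*exp(2^(1/4)*y/2)


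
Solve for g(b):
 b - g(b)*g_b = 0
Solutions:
 g(b) = -sqrt(C1 + b^2)
 g(b) = sqrt(C1 + b^2)


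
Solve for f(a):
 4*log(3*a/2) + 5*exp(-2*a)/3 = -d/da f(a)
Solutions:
 f(a) = C1 - 4*a*log(a) + 4*a*(-log(3) + log(2) + 1) + 5*exp(-2*a)/6


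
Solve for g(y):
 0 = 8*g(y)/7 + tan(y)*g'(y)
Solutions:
 g(y) = C1/sin(y)^(8/7)


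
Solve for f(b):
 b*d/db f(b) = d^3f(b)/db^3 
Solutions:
 f(b) = C1 + Integral(C2*airyai(b) + C3*airybi(b), b)


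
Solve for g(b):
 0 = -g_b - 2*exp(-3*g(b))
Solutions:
 g(b) = log(C1 - 6*b)/3
 g(b) = log((-3^(1/3) - 3^(5/6)*I)*(C1 - 2*b)^(1/3)/2)
 g(b) = log((-3^(1/3) + 3^(5/6)*I)*(C1 - 2*b)^(1/3)/2)


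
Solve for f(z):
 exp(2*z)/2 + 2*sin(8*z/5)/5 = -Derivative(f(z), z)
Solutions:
 f(z) = C1 - exp(2*z)/4 + cos(8*z/5)/4


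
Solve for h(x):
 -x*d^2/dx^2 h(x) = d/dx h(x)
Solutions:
 h(x) = C1 + C2*log(x)


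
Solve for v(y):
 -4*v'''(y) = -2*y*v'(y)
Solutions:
 v(y) = C1 + Integral(C2*airyai(2^(2/3)*y/2) + C3*airybi(2^(2/3)*y/2), y)


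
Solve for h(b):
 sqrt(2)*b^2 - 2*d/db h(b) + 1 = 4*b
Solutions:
 h(b) = C1 + sqrt(2)*b^3/6 - b^2 + b/2


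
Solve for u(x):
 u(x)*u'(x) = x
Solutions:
 u(x) = -sqrt(C1 + x^2)
 u(x) = sqrt(C1 + x^2)


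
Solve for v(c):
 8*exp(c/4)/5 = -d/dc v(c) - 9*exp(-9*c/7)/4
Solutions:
 v(c) = C1 - 32*exp(c/4)/5 + 7*exp(-9*c/7)/4


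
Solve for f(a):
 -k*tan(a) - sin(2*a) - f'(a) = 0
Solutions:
 f(a) = C1 + k*log(cos(a)) + cos(2*a)/2


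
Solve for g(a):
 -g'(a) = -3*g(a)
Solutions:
 g(a) = C1*exp(3*a)


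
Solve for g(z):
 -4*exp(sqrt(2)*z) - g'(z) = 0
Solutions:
 g(z) = C1 - 2*sqrt(2)*exp(sqrt(2)*z)


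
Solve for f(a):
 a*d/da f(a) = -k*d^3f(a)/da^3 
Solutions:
 f(a) = C1 + Integral(C2*airyai(a*(-1/k)^(1/3)) + C3*airybi(a*(-1/k)^(1/3)), a)


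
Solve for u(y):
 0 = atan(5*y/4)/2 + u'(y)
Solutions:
 u(y) = C1 - y*atan(5*y/4)/2 + log(25*y^2 + 16)/5


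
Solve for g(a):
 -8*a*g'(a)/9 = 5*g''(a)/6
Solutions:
 g(a) = C1 + C2*erf(2*sqrt(30)*a/15)


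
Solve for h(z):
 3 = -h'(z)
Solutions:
 h(z) = C1 - 3*z


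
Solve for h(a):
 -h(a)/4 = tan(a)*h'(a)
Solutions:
 h(a) = C1/sin(a)^(1/4)


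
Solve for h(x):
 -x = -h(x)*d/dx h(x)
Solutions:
 h(x) = -sqrt(C1 + x^2)
 h(x) = sqrt(C1 + x^2)


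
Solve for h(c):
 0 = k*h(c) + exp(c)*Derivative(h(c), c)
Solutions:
 h(c) = C1*exp(k*exp(-c))


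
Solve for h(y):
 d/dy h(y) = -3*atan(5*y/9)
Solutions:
 h(y) = C1 - 3*y*atan(5*y/9) + 27*log(25*y^2 + 81)/10


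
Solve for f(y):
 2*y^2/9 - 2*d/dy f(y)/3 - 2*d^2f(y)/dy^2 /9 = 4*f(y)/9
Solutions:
 f(y) = C1*exp(-2*y) + C2*exp(-y) + y^2/2 - 3*y/2 + 7/4


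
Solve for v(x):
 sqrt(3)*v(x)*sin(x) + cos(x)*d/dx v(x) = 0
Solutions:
 v(x) = C1*cos(x)^(sqrt(3))


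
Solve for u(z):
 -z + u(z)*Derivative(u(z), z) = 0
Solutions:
 u(z) = -sqrt(C1 + z^2)
 u(z) = sqrt(C1 + z^2)


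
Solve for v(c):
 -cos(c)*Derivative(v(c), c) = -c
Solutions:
 v(c) = C1 + Integral(c/cos(c), c)


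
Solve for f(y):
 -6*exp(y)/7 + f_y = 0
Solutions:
 f(y) = C1 + 6*exp(y)/7


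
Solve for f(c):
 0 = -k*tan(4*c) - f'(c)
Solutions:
 f(c) = C1 + k*log(cos(4*c))/4


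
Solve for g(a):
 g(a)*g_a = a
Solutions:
 g(a) = -sqrt(C1 + a^2)
 g(a) = sqrt(C1 + a^2)


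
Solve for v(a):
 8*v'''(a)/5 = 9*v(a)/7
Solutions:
 v(a) = C3*exp(45^(1/3)*7^(2/3)*a/14) + (C1*sin(3*3^(1/6)*5^(1/3)*7^(2/3)*a/28) + C2*cos(3*3^(1/6)*5^(1/3)*7^(2/3)*a/28))*exp(-45^(1/3)*7^(2/3)*a/28)


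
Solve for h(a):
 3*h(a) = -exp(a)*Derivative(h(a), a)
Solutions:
 h(a) = C1*exp(3*exp(-a))


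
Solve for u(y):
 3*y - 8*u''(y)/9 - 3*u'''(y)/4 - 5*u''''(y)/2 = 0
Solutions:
 u(y) = C1 + C2*y + 9*y^3/16 - 729*y^2/512 + (C3*sin(sqrt(1199)*y/60) + C4*cos(sqrt(1199)*y/60))*exp(-3*y/20)


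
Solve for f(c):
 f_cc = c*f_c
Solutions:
 f(c) = C1 + C2*erfi(sqrt(2)*c/2)


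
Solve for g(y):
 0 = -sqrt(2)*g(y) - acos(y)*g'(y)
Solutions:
 g(y) = C1*exp(-sqrt(2)*Integral(1/acos(y), y))


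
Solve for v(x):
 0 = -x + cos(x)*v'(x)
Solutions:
 v(x) = C1 + Integral(x/cos(x), x)


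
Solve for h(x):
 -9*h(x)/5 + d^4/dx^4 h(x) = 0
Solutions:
 h(x) = C1*exp(-sqrt(3)*5^(3/4)*x/5) + C2*exp(sqrt(3)*5^(3/4)*x/5) + C3*sin(sqrt(3)*5^(3/4)*x/5) + C4*cos(sqrt(3)*5^(3/4)*x/5)


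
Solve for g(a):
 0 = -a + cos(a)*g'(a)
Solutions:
 g(a) = C1 + Integral(a/cos(a), a)


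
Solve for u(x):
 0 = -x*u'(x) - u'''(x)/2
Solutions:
 u(x) = C1 + Integral(C2*airyai(-2^(1/3)*x) + C3*airybi(-2^(1/3)*x), x)


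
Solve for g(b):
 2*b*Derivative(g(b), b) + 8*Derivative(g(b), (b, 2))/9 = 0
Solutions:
 g(b) = C1 + C2*erf(3*sqrt(2)*b/4)


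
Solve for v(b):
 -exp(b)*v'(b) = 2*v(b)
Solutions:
 v(b) = C1*exp(2*exp(-b))


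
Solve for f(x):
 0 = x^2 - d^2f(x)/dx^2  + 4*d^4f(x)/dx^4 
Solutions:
 f(x) = C1 + C2*x + C3*exp(-x/2) + C4*exp(x/2) + x^4/12 + 4*x^2


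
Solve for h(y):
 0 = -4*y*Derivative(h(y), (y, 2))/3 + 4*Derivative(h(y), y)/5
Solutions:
 h(y) = C1 + C2*y^(8/5)


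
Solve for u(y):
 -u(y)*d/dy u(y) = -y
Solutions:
 u(y) = -sqrt(C1 + y^2)
 u(y) = sqrt(C1 + y^2)


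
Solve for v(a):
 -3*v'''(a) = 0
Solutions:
 v(a) = C1 + C2*a + C3*a^2


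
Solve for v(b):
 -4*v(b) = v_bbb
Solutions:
 v(b) = C3*exp(-2^(2/3)*b) + (C1*sin(2^(2/3)*sqrt(3)*b/2) + C2*cos(2^(2/3)*sqrt(3)*b/2))*exp(2^(2/3)*b/2)


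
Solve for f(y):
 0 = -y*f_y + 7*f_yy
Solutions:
 f(y) = C1 + C2*erfi(sqrt(14)*y/14)


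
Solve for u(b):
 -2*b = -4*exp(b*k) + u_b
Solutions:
 u(b) = C1 - b^2 + 4*exp(b*k)/k


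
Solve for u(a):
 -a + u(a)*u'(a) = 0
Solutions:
 u(a) = -sqrt(C1 + a^2)
 u(a) = sqrt(C1 + a^2)


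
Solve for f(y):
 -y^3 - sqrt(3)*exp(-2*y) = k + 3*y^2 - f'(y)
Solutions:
 f(y) = C1 + k*y + y^4/4 + y^3 - sqrt(3)*exp(-2*y)/2


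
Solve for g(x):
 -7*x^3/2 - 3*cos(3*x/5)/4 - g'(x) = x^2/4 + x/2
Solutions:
 g(x) = C1 - 7*x^4/8 - x^3/12 - x^2/4 - 5*sin(3*x/5)/4


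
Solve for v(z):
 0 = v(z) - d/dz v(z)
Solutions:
 v(z) = C1*exp(z)


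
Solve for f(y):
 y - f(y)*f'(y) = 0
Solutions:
 f(y) = -sqrt(C1 + y^2)
 f(y) = sqrt(C1 + y^2)


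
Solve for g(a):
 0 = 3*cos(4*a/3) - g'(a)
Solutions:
 g(a) = C1 + 9*sin(4*a/3)/4


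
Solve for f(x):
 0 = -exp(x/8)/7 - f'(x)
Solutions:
 f(x) = C1 - 8*exp(x/8)/7


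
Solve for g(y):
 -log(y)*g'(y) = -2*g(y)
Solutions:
 g(y) = C1*exp(2*li(y))


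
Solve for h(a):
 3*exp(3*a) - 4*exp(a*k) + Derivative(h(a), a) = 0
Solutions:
 h(a) = C1 - exp(3*a) + 4*exp(a*k)/k


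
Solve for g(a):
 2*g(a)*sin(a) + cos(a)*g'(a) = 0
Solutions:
 g(a) = C1*cos(a)^2


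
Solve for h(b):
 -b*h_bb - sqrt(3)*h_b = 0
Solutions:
 h(b) = C1 + C2*b^(1 - sqrt(3))


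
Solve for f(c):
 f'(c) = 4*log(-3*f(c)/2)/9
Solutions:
 -9*Integral(1/(log(-_y) - log(2) + log(3)), (_y, f(c)))/4 = C1 - c


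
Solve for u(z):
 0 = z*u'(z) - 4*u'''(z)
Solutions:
 u(z) = C1 + Integral(C2*airyai(2^(1/3)*z/2) + C3*airybi(2^(1/3)*z/2), z)


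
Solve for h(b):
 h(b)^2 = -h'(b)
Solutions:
 h(b) = 1/(C1 + b)


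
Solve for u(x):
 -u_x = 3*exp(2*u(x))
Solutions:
 u(x) = log(-sqrt(-1/(C1 - 3*x))) - log(2)/2
 u(x) = log(-1/(C1 - 3*x))/2 - log(2)/2


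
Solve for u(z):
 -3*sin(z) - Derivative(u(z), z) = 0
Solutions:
 u(z) = C1 + 3*cos(z)


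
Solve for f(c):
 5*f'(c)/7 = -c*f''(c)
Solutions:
 f(c) = C1 + C2*c^(2/7)


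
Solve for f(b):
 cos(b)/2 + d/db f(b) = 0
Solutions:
 f(b) = C1 - sin(b)/2


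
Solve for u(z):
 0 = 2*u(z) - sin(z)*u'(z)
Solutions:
 u(z) = C1*(cos(z) - 1)/(cos(z) + 1)


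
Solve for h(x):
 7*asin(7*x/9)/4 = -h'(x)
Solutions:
 h(x) = C1 - 7*x*asin(7*x/9)/4 - sqrt(81 - 49*x^2)/4


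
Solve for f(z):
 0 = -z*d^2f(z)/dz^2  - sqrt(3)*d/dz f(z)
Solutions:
 f(z) = C1 + C2*z^(1 - sqrt(3))


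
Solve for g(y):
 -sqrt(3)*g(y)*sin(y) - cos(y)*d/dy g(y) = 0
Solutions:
 g(y) = C1*cos(y)^(sqrt(3))


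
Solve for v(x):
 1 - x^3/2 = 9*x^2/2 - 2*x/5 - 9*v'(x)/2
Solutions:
 v(x) = C1 + x^4/36 + x^3/3 - 2*x^2/45 - 2*x/9


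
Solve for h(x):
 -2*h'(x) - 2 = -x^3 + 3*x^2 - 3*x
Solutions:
 h(x) = C1 + x^4/8 - x^3/2 + 3*x^2/4 - x


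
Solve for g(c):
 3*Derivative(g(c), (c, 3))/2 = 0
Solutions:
 g(c) = C1 + C2*c + C3*c^2


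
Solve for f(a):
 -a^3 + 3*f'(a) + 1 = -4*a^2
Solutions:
 f(a) = C1 + a^4/12 - 4*a^3/9 - a/3


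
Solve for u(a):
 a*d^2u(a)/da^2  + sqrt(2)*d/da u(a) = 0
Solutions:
 u(a) = C1 + C2*a^(1 - sqrt(2))


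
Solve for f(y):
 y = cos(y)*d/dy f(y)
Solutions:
 f(y) = C1 + Integral(y/cos(y), y)


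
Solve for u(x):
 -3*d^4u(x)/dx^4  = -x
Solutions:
 u(x) = C1 + C2*x + C3*x^2 + C4*x^3 + x^5/360


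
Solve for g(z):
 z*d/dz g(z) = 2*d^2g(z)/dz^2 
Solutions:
 g(z) = C1 + C2*erfi(z/2)


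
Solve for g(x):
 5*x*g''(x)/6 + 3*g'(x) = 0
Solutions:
 g(x) = C1 + C2/x^(13/5)


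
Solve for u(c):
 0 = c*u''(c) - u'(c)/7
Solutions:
 u(c) = C1 + C2*c^(8/7)


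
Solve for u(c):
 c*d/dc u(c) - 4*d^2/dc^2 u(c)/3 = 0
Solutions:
 u(c) = C1 + C2*erfi(sqrt(6)*c/4)


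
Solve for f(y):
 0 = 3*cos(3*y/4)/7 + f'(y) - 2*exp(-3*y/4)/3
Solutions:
 f(y) = C1 - 4*sin(3*y/4)/7 - 8*exp(-3*y/4)/9


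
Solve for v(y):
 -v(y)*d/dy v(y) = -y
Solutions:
 v(y) = -sqrt(C1 + y^2)
 v(y) = sqrt(C1 + y^2)


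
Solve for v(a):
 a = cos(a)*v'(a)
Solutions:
 v(a) = C1 + Integral(a/cos(a), a)


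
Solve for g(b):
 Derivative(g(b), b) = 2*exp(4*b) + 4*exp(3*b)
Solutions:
 g(b) = C1 + exp(4*b)/2 + 4*exp(3*b)/3


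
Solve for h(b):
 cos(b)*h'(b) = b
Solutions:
 h(b) = C1 + Integral(b/cos(b), b)


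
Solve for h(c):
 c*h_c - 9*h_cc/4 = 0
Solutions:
 h(c) = C1 + C2*erfi(sqrt(2)*c/3)


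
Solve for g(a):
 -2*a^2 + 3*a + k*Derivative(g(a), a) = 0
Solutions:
 g(a) = C1 + 2*a^3/(3*k) - 3*a^2/(2*k)


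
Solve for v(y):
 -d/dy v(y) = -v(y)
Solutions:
 v(y) = C1*exp(y)


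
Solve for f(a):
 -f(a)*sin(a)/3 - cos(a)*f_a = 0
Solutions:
 f(a) = C1*cos(a)^(1/3)


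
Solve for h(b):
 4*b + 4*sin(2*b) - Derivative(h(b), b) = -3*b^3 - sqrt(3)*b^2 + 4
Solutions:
 h(b) = C1 + 3*b^4/4 + sqrt(3)*b^3/3 + 2*b^2 - 4*b - 2*cos(2*b)


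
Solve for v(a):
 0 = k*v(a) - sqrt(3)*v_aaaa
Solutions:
 v(a) = C1*exp(-3^(7/8)*a*k^(1/4)/3) + C2*exp(3^(7/8)*a*k^(1/4)/3) + C3*exp(-3^(7/8)*I*a*k^(1/4)/3) + C4*exp(3^(7/8)*I*a*k^(1/4)/3)


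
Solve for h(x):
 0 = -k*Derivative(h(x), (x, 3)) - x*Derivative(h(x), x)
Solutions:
 h(x) = C1 + Integral(C2*airyai(x*(-1/k)^(1/3)) + C3*airybi(x*(-1/k)^(1/3)), x)


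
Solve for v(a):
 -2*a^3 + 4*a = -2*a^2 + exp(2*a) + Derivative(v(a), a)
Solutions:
 v(a) = C1 - a^4/2 + 2*a^3/3 + 2*a^2 - exp(2*a)/2


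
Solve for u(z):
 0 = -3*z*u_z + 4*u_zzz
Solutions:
 u(z) = C1 + Integral(C2*airyai(6^(1/3)*z/2) + C3*airybi(6^(1/3)*z/2), z)


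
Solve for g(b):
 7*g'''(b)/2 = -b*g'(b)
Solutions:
 g(b) = C1 + Integral(C2*airyai(-2^(1/3)*7^(2/3)*b/7) + C3*airybi(-2^(1/3)*7^(2/3)*b/7), b)


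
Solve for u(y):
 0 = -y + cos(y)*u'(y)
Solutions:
 u(y) = C1 + Integral(y/cos(y), y)


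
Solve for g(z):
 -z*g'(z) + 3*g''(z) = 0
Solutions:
 g(z) = C1 + C2*erfi(sqrt(6)*z/6)


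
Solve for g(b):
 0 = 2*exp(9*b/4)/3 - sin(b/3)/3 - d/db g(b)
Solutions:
 g(b) = C1 + 8*exp(9*b/4)/27 + cos(b/3)


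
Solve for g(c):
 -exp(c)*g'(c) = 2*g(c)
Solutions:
 g(c) = C1*exp(2*exp(-c))


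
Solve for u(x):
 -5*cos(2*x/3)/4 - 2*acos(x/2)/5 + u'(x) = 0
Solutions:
 u(x) = C1 + 2*x*acos(x/2)/5 - 2*sqrt(4 - x^2)/5 + 15*sin(2*x/3)/8


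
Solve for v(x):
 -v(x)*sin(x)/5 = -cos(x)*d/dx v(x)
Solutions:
 v(x) = C1/cos(x)^(1/5)


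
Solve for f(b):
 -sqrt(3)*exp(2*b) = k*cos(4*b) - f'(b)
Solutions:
 f(b) = C1 + k*sin(4*b)/4 + sqrt(3)*exp(2*b)/2


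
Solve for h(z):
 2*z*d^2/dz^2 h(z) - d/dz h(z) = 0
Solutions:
 h(z) = C1 + C2*z^(3/2)


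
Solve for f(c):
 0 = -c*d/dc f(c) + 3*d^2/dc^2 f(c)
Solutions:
 f(c) = C1 + C2*erfi(sqrt(6)*c/6)


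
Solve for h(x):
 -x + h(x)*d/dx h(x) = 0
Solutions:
 h(x) = -sqrt(C1 + x^2)
 h(x) = sqrt(C1 + x^2)


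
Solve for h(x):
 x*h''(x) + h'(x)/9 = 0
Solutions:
 h(x) = C1 + C2*x^(8/9)


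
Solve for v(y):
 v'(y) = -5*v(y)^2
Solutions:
 v(y) = 1/(C1 + 5*y)


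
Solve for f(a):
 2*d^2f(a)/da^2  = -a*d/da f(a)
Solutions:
 f(a) = C1 + C2*erf(a/2)


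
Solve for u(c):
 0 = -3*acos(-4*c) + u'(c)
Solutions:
 u(c) = C1 + 3*c*acos(-4*c) + 3*sqrt(1 - 16*c^2)/4


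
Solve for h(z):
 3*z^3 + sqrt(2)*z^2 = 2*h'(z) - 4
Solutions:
 h(z) = C1 + 3*z^4/8 + sqrt(2)*z^3/6 + 2*z


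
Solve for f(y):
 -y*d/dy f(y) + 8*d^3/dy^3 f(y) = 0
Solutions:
 f(y) = C1 + Integral(C2*airyai(y/2) + C3*airybi(y/2), y)


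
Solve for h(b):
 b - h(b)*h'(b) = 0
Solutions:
 h(b) = -sqrt(C1 + b^2)
 h(b) = sqrt(C1 + b^2)


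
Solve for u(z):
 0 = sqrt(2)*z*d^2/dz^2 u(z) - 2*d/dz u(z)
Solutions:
 u(z) = C1 + C2*z^(1 + sqrt(2))


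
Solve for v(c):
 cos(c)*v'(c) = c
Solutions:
 v(c) = C1 + Integral(c/cos(c), c)


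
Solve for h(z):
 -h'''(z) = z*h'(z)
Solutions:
 h(z) = C1 + Integral(C2*airyai(-z) + C3*airybi(-z), z)


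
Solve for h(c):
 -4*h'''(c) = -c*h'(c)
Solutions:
 h(c) = C1 + Integral(C2*airyai(2^(1/3)*c/2) + C3*airybi(2^(1/3)*c/2), c)


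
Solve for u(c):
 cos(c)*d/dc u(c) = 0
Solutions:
 u(c) = C1


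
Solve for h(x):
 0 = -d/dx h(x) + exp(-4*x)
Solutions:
 h(x) = C1 - exp(-4*x)/4


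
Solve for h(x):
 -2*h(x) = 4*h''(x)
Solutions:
 h(x) = C1*sin(sqrt(2)*x/2) + C2*cos(sqrt(2)*x/2)


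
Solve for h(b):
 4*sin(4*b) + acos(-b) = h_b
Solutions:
 h(b) = C1 + b*acos(-b) + sqrt(1 - b^2) - cos(4*b)


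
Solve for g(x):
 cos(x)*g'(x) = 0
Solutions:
 g(x) = C1


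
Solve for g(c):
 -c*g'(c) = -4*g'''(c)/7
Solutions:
 g(c) = C1 + Integral(C2*airyai(14^(1/3)*c/2) + C3*airybi(14^(1/3)*c/2), c)


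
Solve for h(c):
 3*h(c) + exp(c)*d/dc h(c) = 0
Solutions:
 h(c) = C1*exp(3*exp(-c))


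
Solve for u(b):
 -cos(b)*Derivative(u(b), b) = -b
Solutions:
 u(b) = C1 + Integral(b/cos(b), b)


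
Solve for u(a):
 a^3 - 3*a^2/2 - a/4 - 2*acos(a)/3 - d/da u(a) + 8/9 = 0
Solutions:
 u(a) = C1 + a^4/4 - a^3/2 - a^2/8 - 2*a*acos(a)/3 + 8*a/9 + 2*sqrt(1 - a^2)/3


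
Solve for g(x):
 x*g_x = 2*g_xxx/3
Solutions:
 g(x) = C1 + Integral(C2*airyai(2^(2/3)*3^(1/3)*x/2) + C3*airybi(2^(2/3)*3^(1/3)*x/2), x)


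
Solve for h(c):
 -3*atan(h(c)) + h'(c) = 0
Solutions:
 Integral(1/atan(_y), (_y, h(c))) = C1 + 3*c


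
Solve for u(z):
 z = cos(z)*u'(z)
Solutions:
 u(z) = C1 + Integral(z/cos(z), z)


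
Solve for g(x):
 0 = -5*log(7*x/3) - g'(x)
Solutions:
 g(x) = C1 - 5*x*log(x) + x*log(243/16807) + 5*x


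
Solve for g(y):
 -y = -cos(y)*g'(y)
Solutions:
 g(y) = C1 + Integral(y/cos(y), y)


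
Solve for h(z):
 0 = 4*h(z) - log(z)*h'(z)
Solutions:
 h(z) = C1*exp(4*li(z))


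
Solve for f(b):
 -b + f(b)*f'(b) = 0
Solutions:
 f(b) = -sqrt(C1 + b^2)
 f(b) = sqrt(C1 + b^2)


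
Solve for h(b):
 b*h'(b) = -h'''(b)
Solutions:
 h(b) = C1 + Integral(C2*airyai(-b) + C3*airybi(-b), b)


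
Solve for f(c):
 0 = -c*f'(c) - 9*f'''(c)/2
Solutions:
 f(c) = C1 + Integral(C2*airyai(-6^(1/3)*c/3) + C3*airybi(-6^(1/3)*c/3), c)


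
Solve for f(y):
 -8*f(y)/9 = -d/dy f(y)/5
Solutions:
 f(y) = C1*exp(40*y/9)


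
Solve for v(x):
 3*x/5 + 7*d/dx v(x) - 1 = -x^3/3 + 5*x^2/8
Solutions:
 v(x) = C1 - x^4/84 + 5*x^3/168 - 3*x^2/70 + x/7


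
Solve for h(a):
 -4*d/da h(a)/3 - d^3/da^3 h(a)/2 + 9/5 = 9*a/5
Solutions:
 h(a) = C1 + C2*sin(2*sqrt(6)*a/3) + C3*cos(2*sqrt(6)*a/3) - 27*a^2/40 + 27*a/20


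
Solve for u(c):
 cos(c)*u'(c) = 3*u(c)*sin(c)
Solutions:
 u(c) = C1/cos(c)^3


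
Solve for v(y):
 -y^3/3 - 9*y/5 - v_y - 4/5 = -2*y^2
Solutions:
 v(y) = C1 - y^4/12 + 2*y^3/3 - 9*y^2/10 - 4*y/5


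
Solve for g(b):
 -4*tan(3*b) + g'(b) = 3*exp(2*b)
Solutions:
 g(b) = C1 + 3*exp(2*b)/2 - 4*log(cos(3*b))/3


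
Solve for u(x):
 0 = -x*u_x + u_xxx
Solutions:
 u(x) = C1 + Integral(C2*airyai(x) + C3*airybi(x), x)


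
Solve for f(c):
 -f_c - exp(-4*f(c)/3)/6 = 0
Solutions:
 f(c) = 3*log(-I*(C1 - 2*c/9)^(1/4))
 f(c) = 3*log(I*(C1 - 2*c/9)^(1/4))
 f(c) = 3*log(-(C1 - 2*c/9)^(1/4))
 f(c) = 3*log(C1 - 2*c/9)/4


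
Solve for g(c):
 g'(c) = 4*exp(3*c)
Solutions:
 g(c) = C1 + 4*exp(3*c)/3


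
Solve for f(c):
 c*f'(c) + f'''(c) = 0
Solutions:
 f(c) = C1 + Integral(C2*airyai(-c) + C3*airybi(-c), c)


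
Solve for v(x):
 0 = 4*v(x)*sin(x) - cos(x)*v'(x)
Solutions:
 v(x) = C1/cos(x)^4


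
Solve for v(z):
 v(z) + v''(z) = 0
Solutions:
 v(z) = C1*sin(z) + C2*cos(z)


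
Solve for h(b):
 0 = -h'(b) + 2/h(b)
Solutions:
 h(b) = -sqrt(C1 + 4*b)
 h(b) = sqrt(C1 + 4*b)


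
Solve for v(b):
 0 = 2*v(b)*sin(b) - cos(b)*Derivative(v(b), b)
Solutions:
 v(b) = C1/cos(b)^2


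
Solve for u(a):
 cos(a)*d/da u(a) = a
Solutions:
 u(a) = C1 + Integral(a/cos(a), a)


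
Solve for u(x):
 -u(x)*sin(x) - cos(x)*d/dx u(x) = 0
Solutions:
 u(x) = C1*cos(x)


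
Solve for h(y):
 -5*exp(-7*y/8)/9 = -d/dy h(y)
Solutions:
 h(y) = C1 - 40*exp(-7*y/8)/63


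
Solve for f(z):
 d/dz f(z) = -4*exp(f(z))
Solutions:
 f(z) = log(1/(C1 + 4*z))


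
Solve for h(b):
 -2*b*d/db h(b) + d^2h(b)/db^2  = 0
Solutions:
 h(b) = C1 + C2*erfi(b)


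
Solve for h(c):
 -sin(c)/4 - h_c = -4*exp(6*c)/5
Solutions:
 h(c) = C1 + 2*exp(6*c)/15 + cos(c)/4


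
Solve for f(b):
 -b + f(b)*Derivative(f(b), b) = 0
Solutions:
 f(b) = -sqrt(C1 + b^2)
 f(b) = sqrt(C1 + b^2)


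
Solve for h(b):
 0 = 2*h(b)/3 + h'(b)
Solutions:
 h(b) = C1*exp(-2*b/3)


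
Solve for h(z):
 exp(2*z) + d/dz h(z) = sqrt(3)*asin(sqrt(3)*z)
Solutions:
 h(z) = C1 + sqrt(3)*(z*asin(sqrt(3)*z) + sqrt(3)*sqrt(1 - 3*z^2)/3) - exp(2*z)/2


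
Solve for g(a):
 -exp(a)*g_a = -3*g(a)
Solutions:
 g(a) = C1*exp(-3*exp(-a))


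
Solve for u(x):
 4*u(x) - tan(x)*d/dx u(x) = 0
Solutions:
 u(x) = C1*sin(x)^4


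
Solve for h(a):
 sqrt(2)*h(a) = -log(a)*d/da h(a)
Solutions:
 h(a) = C1*exp(-sqrt(2)*li(a))


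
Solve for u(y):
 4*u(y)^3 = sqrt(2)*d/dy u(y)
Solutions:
 u(y) = -sqrt(2)*sqrt(-1/(C1 + 2*sqrt(2)*y))/2
 u(y) = sqrt(2)*sqrt(-1/(C1 + 2*sqrt(2)*y))/2


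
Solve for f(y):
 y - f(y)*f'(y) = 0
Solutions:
 f(y) = -sqrt(C1 + y^2)
 f(y) = sqrt(C1 + y^2)


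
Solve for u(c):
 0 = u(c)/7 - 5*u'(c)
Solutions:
 u(c) = C1*exp(c/35)


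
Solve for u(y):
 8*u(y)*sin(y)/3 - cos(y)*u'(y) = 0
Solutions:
 u(y) = C1/cos(y)^(8/3)


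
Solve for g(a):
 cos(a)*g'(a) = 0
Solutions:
 g(a) = C1


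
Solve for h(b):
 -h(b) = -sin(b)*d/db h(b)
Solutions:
 h(b) = C1*sqrt(cos(b) - 1)/sqrt(cos(b) + 1)


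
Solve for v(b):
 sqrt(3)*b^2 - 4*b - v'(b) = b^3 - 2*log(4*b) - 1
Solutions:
 v(b) = C1 - b^4/4 + sqrt(3)*b^3/3 - 2*b^2 + 2*b*log(b) - b + b*log(16)


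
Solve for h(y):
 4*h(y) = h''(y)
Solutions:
 h(y) = C1*exp(-2*y) + C2*exp(2*y)


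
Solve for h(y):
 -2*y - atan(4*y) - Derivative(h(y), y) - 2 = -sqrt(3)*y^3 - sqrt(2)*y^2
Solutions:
 h(y) = C1 + sqrt(3)*y^4/4 + sqrt(2)*y^3/3 - y^2 - y*atan(4*y) - 2*y + log(16*y^2 + 1)/8


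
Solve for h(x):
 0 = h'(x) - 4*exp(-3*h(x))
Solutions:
 h(x) = log(C1 + 12*x)/3
 h(x) = log((-3^(1/3) - 3^(5/6)*I)*(C1 + 4*x)^(1/3)/2)
 h(x) = log((-3^(1/3) + 3^(5/6)*I)*(C1 + 4*x)^(1/3)/2)


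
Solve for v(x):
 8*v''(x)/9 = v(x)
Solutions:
 v(x) = C1*exp(-3*sqrt(2)*x/4) + C2*exp(3*sqrt(2)*x/4)


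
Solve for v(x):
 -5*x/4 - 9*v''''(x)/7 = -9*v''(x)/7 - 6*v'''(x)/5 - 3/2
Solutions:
 v(x) = C1 + C2*x + C3*exp(x*(7 - sqrt(274))/15) + C4*exp(x*(7 + sqrt(274))/15) + 35*x^3/216 - 28*x^2/27


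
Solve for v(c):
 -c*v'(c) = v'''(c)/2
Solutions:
 v(c) = C1 + Integral(C2*airyai(-2^(1/3)*c) + C3*airybi(-2^(1/3)*c), c)


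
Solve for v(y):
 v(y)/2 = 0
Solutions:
 v(y) = 0


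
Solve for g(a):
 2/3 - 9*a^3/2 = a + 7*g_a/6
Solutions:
 g(a) = C1 - 27*a^4/28 - 3*a^2/7 + 4*a/7


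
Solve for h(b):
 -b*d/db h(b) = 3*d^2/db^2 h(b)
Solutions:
 h(b) = C1 + C2*erf(sqrt(6)*b/6)


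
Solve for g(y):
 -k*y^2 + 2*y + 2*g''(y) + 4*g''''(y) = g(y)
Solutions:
 g(y) = C1*exp(-y*sqrt(-1 + sqrt(5))/2) + C2*exp(y*sqrt(-1 + sqrt(5))/2) + C3*sin(y*sqrt(1 + sqrt(5))/2) + C4*cos(y*sqrt(1 + sqrt(5))/2) - k*y^2 - 4*k + 2*y


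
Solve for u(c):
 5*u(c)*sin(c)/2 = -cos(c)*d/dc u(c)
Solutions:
 u(c) = C1*cos(c)^(5/2)


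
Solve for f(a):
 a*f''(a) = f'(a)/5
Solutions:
 f(a) = C1 + C2*a^(6/5)


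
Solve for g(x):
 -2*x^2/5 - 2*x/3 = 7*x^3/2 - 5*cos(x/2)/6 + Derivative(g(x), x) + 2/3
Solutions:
 g(x) = C1 - 7*x^4/8 - 2*x^3/15 - x^2/3 - 2*x/3 + 5*sin(x/2)/3


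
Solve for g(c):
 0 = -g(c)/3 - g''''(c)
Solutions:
 g(c) = (C1*sin(sqrt(2)*3^(3/4)*c/6) + C2*cos(sqrt(2)*3^(3/4)*c/6))*exp(-sqrt(2)*3^(3/4)*c/6) + (C3*sin(sqrt(2)*3^(3/4)*c/6) + C4*cos(sqrt(2)*3^(3/4)*c/6))*exp(sqrt(2)*3^(3/4)*c/6)


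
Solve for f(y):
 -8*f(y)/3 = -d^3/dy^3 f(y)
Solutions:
 f(y) = C3*exp(2*3^(2/3)*y/3) + (C1*sin(3^(1/6)*y) + C2*cos(3^(1/6)*y))*exp(-3^(2/3)*y/3)


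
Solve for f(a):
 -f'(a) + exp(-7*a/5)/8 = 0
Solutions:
 f(a) = C1 - 5*exp(-7*a/5)/56


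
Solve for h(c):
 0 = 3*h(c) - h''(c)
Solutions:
 h(c) = C1*exp(-sqrt(3)*c) + C2*exp(sqrt(3)*c)


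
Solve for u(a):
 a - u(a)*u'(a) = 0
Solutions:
 u(a) = -sqrt(C1 + a^2)
 u(a) = sqrt(C1 + a^2)


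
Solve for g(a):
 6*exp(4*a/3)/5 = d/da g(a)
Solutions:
 g(a) = C1 + 9*exp(4*a/3)/10


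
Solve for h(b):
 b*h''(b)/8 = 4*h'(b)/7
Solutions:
 h(b) = C1 + C2*b^(39/7)


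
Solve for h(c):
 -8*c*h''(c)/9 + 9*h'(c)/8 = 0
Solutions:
 h(c) = C1 + C2*c^(145/64)


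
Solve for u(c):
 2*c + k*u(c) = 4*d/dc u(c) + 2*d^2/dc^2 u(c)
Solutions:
 u(c) = C1*exp(-c*(sqrt(2)*sqrt(k + 2)/2 + 1)) + C2*exp(c*(sqrt(2)*sqrt(k + 2)/2 - 1)) - 2*c/k - 8/k^2


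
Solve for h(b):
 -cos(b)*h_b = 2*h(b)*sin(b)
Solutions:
 h(b) = C1*cos(b)^2


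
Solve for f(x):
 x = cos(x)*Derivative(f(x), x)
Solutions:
 f(x) = C1 + Integral(x/cos(x), x)


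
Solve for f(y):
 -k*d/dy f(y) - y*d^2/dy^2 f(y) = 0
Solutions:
 f(y) = C1 + y^(1 - re(k))*(C2*sin(log(y)*Abs(im(k))) + C3*cos(log(y)*im(k)))


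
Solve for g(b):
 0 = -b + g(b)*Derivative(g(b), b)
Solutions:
 g(b) = -sqrt(C1 + b^2)
 g(b) = sqrt(C1 + b^2)


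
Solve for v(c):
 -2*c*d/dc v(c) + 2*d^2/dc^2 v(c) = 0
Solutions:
 v(c) = C1 + C2*erfi(sqrt(2)*c/2)


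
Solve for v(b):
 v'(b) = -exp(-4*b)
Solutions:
 v(b) = C1 + exp(-4*b)/4


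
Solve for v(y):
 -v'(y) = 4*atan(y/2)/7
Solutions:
 v(y) = C1 - 4*y*atan(y/2)/7 + 4*log(y^2 + 4)/7
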